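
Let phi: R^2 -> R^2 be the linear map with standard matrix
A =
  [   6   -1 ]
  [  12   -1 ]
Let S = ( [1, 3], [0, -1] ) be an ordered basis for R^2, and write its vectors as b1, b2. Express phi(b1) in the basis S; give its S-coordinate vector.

[3, 0]

Compute phi(b1) = A b1 = [3, 9] in standard coordinates.
Then write this in S-coordinates: solve for y in y_1 b1 + y_2 b2 = [3, 9].
This gives y = [3, 0], which is column 1 of [phi]_S.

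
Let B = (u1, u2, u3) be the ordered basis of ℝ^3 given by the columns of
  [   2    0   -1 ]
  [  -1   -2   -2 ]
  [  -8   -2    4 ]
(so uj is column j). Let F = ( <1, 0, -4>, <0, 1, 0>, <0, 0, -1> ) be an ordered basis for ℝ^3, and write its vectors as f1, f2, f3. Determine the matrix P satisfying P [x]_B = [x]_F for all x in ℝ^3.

Column j of P is [uj]_F, since P maps B-coordinates to F-coordinates.
Expressing u1 in F: u1 = 2f1 - f2 + 0·f3, so column 1 of P is <2, -1, 0>.
Doing the same for each uj gives P = [[2, 0, -1], [-1, -2, -2], [0, 2, 0]].

[[2, 0, -1], [-1, -2, -2], [0, 2, 0]]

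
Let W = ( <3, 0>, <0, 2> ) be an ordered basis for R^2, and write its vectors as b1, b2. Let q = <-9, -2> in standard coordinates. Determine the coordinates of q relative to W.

Write q = c_1 b1 + c_2 b2 and solve for the c_i.
System: 3c_1 + 0c_2 = -9, 0c_1 + 2c_2 = -2; solving gives c_1 = -3, c_2 = -1.
Check: -3b1 - b2 = <-9, -2>.

<-3, -1>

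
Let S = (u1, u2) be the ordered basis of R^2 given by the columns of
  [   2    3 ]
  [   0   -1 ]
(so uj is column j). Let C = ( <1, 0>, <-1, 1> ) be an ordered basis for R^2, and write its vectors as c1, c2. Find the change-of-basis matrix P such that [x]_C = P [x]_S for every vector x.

[[2, 2], [0, -1]]

Take x = uj: its S-coordinates are the j-th standard unit vector, so P e_j — column j of P — equals [uj]_C.
u1 = 2c1 + 0·c2, giving column 1 = <2, 0>; repeating for each j gives P = [[2, 2], [0, -1]].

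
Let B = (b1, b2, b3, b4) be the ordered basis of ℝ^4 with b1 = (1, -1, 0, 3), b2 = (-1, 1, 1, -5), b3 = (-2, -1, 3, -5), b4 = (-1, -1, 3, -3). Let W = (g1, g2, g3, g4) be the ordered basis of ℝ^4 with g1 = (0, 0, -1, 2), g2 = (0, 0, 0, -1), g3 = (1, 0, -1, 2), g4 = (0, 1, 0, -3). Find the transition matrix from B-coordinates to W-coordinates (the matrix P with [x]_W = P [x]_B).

[[-1, 0, -1, -2], [0, 0, 2, 0], [1, -1, -2, -1], [-1, 1, -1, -1]]

Take x = bj: its B-coordinates are the j-th standard unit vector, so P e_j — column j of P — equals [bj]_W.
b1 = -g1 + 0·g2 + g3 - g4, giving column 1 = (-1, 0, 1, -1); repeating for each j gives P = [[-1, 0, -1, -2], [0, 0, 2, 0], [1, -1, -2, -1], [-1, 1, -1, -1]].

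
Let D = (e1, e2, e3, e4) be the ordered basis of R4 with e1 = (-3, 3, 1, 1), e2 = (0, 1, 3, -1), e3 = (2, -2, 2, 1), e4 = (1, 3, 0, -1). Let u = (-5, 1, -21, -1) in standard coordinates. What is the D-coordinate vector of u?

(-1, -4, -4, 0)

We seek scalars with c_1 e1 + ... + c_4 e4 = u; equivalently solve M c = u where the columns of M are e1, ..., e4.
Solving this 4x4 system gives c = (-1, -4, -4, 0).
Check: -e1 - 4e2 - 4e3 + 0·e4 = (-5, 1, -21, -1).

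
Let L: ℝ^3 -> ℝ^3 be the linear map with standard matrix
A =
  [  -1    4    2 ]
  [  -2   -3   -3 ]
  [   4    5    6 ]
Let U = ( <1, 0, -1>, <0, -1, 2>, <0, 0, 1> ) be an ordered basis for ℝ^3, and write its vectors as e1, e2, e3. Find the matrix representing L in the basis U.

Let P have columns e1, ..., e3. Then [L]_U = P^(-1) A P.
Here det P = -1, so P^(-1) is integer; computing A P first and then P^(-1)(A P) gives [[-3, 0, 2], [-1, 3, 3], [-3, 1, 2]].

[[-3, 0, 2], [-1, 3, 3], [-3, 1, 2]]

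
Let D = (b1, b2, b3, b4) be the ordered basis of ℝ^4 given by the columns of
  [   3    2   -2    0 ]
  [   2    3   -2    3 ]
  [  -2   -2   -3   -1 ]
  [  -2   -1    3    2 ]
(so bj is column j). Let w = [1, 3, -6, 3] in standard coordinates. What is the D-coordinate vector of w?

Write w = c_1 b1 + ... + c_4 b4 and solve for the c_i.
Row-reducing the augmented matrix [M | w] gives c = (1, 0, 1, 1).
Check: b1 + 0·b2 + b3 + b4 = [1, 3, -6, 3].

[1, 0, 1, 1]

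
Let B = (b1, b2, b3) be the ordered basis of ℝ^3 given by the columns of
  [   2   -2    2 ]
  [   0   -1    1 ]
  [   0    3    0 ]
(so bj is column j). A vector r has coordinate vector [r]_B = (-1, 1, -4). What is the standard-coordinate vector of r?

The coordinates say r = -b1 + b2 - 4b3; adding the scaled basis vectors gives (-12, -5, 3).

(-12, -5, 3)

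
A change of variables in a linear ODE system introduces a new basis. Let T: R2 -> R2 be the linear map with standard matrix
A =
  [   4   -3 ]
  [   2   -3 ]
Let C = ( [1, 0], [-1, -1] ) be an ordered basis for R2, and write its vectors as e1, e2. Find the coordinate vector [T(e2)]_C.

Compute T(e2) = A e2 = [-1, 1] in standard coordinates.
Then write this in C-coordinates: solve for y in y_1 e1 + y_2 e2 = [-1, 1].
This gives y = [-2, -1], which is column 2 of [T]_C.

[-2, -1]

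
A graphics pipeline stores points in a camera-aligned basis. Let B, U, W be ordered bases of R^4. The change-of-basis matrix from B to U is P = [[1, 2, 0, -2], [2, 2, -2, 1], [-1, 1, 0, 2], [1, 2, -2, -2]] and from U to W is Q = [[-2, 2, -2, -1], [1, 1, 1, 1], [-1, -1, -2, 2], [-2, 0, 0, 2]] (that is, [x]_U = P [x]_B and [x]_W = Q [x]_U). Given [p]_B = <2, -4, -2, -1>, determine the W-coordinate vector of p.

<22, -13, 21, 8>

Composing the changes, [p]_W = Q P [p]_B.
Q P = [[3, -4, -2, 4], [3, 7, -4, -1], [1, -2, -2, -7], [0, 0, -4, 0]]; applying this to <2, -4, -2, -1> gives <22, -13, 21, 8>.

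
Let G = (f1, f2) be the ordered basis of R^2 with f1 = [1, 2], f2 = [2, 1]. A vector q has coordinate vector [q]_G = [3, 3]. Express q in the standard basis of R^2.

The coordinates say q = 3f1 + 3f2; adding the scaled basis vectors gives [9, 9].

[9, 9]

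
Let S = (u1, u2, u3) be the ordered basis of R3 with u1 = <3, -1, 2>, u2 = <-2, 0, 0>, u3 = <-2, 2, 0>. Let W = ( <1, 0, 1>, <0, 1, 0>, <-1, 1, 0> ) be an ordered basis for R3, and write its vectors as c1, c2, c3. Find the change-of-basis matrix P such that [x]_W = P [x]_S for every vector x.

Let M have columns uj and N have columns cj. Then for every x, N [x]_W = x = M [x]_S, so P = N^(-1) M.
Since det N = 1, N^(-1) has integer entries; multiplying gives P = [[2, 0, 0], [0, -2, 0], [-1, 2, 2]].

[[2, 0, 0], [0, -2, 0], [-1, 2, 2]]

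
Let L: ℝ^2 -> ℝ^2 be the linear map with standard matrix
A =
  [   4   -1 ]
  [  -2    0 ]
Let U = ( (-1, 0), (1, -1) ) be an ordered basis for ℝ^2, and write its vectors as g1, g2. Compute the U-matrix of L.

[[2, -3], [-2, 2]]

With P the matrix whose columns are g1, g2, [L]_U = P^(-1) A P.
Column by column: L(g1) = A g1 = (-4, 2); its U-coordinates (2, -2) give column 1.
Continuing for each basis vector yields [L]_U = [[2, -3], [-2, 2]].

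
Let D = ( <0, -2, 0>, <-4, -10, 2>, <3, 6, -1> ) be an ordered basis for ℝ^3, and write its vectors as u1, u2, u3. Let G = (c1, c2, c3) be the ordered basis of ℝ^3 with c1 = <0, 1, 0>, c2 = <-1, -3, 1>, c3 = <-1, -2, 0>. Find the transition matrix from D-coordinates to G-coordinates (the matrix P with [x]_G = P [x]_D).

[[-2, 0, -1], [0, 2, -1], [0, 2, -2]]

Take x = uj: its D-coordinates are the j-th standard unit vector, so P e_j — column j of P — equals [uj]_G.
u1 = -2c1 + 0·c2 + 0·c3, giving column 1 = <-2, 0, 0>; repeating for each j gives P = [[-2, 0, -1], [0, 2, -1], [0, 2, -2]].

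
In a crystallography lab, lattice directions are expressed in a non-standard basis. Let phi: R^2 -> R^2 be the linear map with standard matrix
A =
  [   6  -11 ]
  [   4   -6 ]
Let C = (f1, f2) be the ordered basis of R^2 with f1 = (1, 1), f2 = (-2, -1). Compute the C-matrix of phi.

[[1, -3], [3, -1]]

The j-th column of [phi]_C is [phi(fj)]_C.
phi(f1) = A f1 = (-5, -2) = f1 + 3f2, so column 1 is (1, 3).
Repeating for f2 and assembling the columns gives [[1, -3], [3, -1]].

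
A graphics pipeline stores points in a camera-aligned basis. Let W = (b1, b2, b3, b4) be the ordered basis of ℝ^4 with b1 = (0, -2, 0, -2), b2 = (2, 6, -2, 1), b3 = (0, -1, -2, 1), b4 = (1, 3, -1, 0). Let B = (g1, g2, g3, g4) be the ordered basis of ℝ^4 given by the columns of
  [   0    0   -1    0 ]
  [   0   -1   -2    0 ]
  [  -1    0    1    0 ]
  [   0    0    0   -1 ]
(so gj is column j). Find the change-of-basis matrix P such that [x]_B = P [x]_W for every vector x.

Column j of P is [bj]_B, since P maps W-coordinates to B-coordinates.
Expressing b1 in B: b1 = 0·g1 + 2g2 + 0·g3 + 2g4, so column 1 of P is (0, 2, 0, 2).
Doing the same for each bj gives P = [[0, 0, 2, 0], [2, -2, 1, -1], [0, -2, 0, -1], [2, -1, -1, 0]].

[[0, 0, 2, 0], [2, -2, 1, -1], [0, -2, 0, -1], [2, -1, -1, 0]]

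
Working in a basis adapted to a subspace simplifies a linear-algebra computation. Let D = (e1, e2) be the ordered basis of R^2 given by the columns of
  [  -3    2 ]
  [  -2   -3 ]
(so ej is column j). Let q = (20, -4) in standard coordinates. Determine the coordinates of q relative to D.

(-4, 4)

Write q = c_1 e1 + c_2 e2 and solve for the c_i.
System: -3c_1 + 2c_2 = 20, -2c_1 - 3c_2 = -4; solving gives c_1 = -4, c_2 = 4.
Check: -4e1 + 4e2 = (20, -4).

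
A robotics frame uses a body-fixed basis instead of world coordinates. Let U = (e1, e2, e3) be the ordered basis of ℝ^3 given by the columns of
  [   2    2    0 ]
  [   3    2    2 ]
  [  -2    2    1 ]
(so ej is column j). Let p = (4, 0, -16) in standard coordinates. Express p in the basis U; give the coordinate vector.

Write p = c_1 e1 + ... + c_3 e3 and solve for the c_i.
Gaussian elimination on [M | p] yields c = (4, -2, -4).
Check: 4e1 - 2e2 - 4e3 = (4, 0, -16).

(4, -2, -4)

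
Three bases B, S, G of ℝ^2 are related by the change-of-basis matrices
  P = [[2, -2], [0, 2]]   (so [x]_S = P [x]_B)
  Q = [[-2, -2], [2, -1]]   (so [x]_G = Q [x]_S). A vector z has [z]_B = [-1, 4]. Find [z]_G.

Apply P to get S-coordinates [-10, 8], then Q to get G-coordinates.
The result is [z]_G = [4, -28].

[4, -28]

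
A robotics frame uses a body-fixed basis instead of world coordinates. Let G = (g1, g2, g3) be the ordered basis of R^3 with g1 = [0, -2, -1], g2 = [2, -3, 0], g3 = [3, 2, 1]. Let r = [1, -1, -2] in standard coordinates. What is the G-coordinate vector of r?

We seek scalars with c_1 g1 + ... + c_3 g3 = r; equivalently solve M c = r where the columns of M are g1, ..., g3.
Gaussian elimination on [M | r] yields c = (3, -1, 1).
Check: 3g1 - g2 + g3 = [1, -1, -2].

[3, -1, 1]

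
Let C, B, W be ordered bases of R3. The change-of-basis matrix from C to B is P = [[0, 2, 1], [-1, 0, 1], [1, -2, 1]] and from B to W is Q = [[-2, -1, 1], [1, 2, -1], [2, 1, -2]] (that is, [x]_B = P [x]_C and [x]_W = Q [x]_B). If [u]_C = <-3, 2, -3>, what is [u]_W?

<-12, 11, 22>

Apply P to get B-coordinates <1, 0, -10>, then Q to get W-coordinates.
The result is [u]_W = <-12, 11, 22>.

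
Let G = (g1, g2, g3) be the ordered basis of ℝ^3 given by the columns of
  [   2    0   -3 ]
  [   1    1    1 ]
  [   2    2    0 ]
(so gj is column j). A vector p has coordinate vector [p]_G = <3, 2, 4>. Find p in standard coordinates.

<-6, 9, 10>

By definition p = 3g1 + 2g2 + 4g3.
Summing componentwise gives <-6, 9, 10>.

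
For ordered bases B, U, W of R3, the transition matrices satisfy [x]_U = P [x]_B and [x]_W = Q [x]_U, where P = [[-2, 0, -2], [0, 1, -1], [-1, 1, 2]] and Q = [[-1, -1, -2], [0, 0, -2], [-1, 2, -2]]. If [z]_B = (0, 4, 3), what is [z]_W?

Apply P to get U-coordinates (-6, 1, 10), then Q to get W-coordinates.
The result is [z]_W = (-15, -20, -12).

(-15, -20, -12)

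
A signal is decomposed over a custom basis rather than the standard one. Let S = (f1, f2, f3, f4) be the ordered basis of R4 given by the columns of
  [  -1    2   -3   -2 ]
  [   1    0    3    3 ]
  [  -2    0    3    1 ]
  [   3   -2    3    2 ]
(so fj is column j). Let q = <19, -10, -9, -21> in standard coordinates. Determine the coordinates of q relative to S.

<-1, 4, -4, 1>

Write q = c_1 f1 + ... + c_4 f4 and solve for the c_i.
Gaussian elimination on [M | q] yields c = (-1, 4, -4, 1).
Check: -f1 + 4f2 - 4f3 + f4 = <19, -10, -9, -21>.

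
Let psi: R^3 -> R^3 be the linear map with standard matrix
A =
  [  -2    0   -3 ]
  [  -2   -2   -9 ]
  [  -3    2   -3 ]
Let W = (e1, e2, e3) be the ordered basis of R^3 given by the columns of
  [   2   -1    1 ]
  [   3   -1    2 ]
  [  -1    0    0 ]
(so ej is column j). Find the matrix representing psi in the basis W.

[[-3, -1, -1], [-2, -1, -3], [3, 3, -3]]

Let P have columns e1, ..., e3. Then [psi]_W = P^(-1) A P.
Here det P = 1, so P^(-1) is integer; computing A P first and then P^(-1)(A P) gives [[-3, -1, -1], [-2, -1, -3], [3, 3, -3]].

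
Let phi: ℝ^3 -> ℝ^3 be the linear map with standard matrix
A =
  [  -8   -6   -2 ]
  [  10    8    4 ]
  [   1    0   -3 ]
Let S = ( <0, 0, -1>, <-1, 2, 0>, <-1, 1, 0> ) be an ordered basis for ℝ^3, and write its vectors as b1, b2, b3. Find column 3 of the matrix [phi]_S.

Compute phi(b3) = A b3 = <2, -2, -1> in standard coordinates.
Then write this in S-coordinates: solve for y in y_1 b1 + ... + y_3 b3 = <2, -2, -1>.
This gives y = <1, 0, -2>, which is column 3 of [phi]_S.

<1, 0, -2>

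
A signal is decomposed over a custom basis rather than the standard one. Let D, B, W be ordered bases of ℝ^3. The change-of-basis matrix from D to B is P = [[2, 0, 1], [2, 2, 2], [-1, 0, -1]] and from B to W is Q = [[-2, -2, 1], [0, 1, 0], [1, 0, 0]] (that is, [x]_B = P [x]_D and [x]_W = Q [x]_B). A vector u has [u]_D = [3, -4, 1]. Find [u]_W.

Apply P to get B-coordinates [7, 0, -4], then Q to get W-coordinates.
The result is [u]_W = [-18, 0, 7].

[-18, 0, 7]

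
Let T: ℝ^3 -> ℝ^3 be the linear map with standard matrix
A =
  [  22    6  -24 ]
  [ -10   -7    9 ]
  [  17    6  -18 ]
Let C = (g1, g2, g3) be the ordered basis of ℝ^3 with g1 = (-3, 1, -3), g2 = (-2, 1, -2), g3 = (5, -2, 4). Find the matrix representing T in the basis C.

The j-th column of [T]_C is [T(gj)]_C.
T(g1) = A g1 = (12, -4, 9) = -g1 + 3g2 + 3g3, so column 1 is (-1, 3, 3).
Repeating for g2, g3 and assembling the columns gives [[-1, 2, -1], [3, -3, 3], [3, 2, 1]].

[[-1, 2, -1], [3, -3, 3], [3, 2, 1]]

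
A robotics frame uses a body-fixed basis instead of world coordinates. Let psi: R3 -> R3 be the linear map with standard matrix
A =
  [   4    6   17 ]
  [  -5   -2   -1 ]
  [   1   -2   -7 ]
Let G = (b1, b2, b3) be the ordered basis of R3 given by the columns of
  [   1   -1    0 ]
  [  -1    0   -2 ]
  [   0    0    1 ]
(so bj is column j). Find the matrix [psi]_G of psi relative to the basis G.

[[-3, -3, 3], [-1, 1, -2], [3, -1, -3]]

With P the matrix whose columns are b1, ..., b3, [psi]_G = P^(-1) A P.
Column by column: psi(b1) = A b1 = (-2, -3, 3); its G-coordinates (-3, -1, 3) give column 1.
Continuing for each basis vector yields [psi]_G = [[-3, -3, 3], [-1, 1, -2], [3, -1, -3]].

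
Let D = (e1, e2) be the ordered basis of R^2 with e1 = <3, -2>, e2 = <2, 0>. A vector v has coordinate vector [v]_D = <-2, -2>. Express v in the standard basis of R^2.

v = M [v]_D, where M has columns e1, e2.
Carrying out the matrix-vector product, v = <-10, 4>.

<-10, 4>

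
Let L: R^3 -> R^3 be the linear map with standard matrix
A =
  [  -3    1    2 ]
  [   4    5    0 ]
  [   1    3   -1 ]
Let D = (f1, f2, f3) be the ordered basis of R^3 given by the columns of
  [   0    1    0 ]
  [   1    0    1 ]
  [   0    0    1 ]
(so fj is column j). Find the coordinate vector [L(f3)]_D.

Column 3 of [L]_D is the D-coordinate vector of L(f3).
In standard coordinates L(f3) = A f3 = [3, 5, 2].
Converting to D: [3, 5, 2] = 3f1 + 3f2 + 2f3, so the coordinate vector is [3, 3, 2].

[3, 3, 2]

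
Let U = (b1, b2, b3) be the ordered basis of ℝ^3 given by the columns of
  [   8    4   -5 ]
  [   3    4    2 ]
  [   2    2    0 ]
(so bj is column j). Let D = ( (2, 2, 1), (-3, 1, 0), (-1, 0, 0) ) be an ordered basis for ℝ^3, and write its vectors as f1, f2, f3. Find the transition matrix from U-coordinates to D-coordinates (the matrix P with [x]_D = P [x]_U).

[[2, 2, 0], [-1, 0, 2], [-1, 0, -1]]

Take x = bj: its U-coordinates are the j-th standard unit vector, so P e_j — column j of P — equals [bj]_D.
b1 = 2f1 - f2 - f3, giving column 1 = (2, -1, -1); repeating for each j gives P = [[2, 2, 0], [-1, 0, 2], [-1, 0, -1]].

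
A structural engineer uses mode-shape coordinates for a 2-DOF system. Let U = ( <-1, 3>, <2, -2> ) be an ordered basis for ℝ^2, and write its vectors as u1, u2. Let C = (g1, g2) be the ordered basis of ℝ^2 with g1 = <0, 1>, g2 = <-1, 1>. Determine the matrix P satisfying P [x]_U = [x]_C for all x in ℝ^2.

[[2, 0], [1, -2]]

Column j of P is [uj]_C, since P maps U-coordinates to C-coordinates.
Expressing u1 in C: u1 = 2g1 + g2, so column 1 of P is <2, 1>.
Doing the same for each uj gives P = [[2, 0], [1, -2]].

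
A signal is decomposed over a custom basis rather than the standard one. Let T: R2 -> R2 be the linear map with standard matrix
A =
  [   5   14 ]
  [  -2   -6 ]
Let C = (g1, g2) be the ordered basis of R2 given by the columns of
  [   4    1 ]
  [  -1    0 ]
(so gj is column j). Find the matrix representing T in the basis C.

Let P have columns g1, g2. Then [T]_C = P^(-1) A P.
Here det P = 1, so P^(-1) is integer; computing A P first and then P^(-1)(A P) gives [[2, 2], [-2, -3]].

[[2, 2], [-2, -3]]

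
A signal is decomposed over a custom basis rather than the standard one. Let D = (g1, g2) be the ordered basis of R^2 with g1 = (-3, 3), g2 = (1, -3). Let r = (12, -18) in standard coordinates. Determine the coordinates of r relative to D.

Write r = c_1 g1 + c_2 g2 and solve for the c_i.
System: -3c_1 + c_2 = 12, 3c_1 - 3c_2 = -18; solving gives c_1 = -3, c_2 = 3.
Check: -3g1 + 3g2 = (12, -18).

(-3, 3)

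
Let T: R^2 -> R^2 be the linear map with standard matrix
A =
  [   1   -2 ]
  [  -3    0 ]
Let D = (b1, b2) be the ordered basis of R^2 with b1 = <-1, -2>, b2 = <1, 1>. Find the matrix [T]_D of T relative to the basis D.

[[0, 2], [3, 1]]

With P the matrix whose columns are b1, b2, [T]_D = P^(-1) A P.
Column by column: T(b1) = A b1 = <3, 3>; its D-coordinates <0, 3> give column 1.
Continuing for each basis vector yields [T]_D = [[0, 2], [3, 1]].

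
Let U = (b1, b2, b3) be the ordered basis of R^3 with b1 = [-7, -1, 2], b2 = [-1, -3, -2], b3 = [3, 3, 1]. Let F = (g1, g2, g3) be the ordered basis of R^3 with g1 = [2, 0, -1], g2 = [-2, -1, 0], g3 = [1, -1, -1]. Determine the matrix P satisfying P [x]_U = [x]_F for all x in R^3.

Take x = bj: its U-coordinates are the j-th standard unit vector, so P e_j — column j of P — equals [bj]_F.
b1 = -g1 + 2g2 - g3, giving column 1 = [-1, 2, -1]; repeating for each j gives P = [[-1, 1, 0], [2, 2, -2], [-1, 1, -1]].

[[-1, 1, 0], [2, 2, -2], [-1, 1, -1]]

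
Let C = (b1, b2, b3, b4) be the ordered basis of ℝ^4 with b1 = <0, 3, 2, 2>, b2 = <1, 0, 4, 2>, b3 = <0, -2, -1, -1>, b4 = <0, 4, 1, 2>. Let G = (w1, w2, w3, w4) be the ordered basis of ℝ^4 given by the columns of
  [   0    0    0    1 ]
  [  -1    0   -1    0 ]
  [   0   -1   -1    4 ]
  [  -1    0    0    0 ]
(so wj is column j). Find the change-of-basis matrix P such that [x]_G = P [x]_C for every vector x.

Take x = bj: its C-coordinates are the j-th standard unit vector, so P e_j — column j of P — equals [bj]_G.
b1 = -2w1 - w2 - w3 + 0·w4, giving column 1 = <-2, -1, -1, 0>; repeating for each j gives P = [[-2, -2, 1, -2], [-1, -2, 0, 1], [-1, 2, 1, -2], [0, 1, 0, 0]].

[[-2, -2, 1, -2], [-1, -2, 0, 1], [-1, 2, 1, -2], [0, 1, 0, 0]]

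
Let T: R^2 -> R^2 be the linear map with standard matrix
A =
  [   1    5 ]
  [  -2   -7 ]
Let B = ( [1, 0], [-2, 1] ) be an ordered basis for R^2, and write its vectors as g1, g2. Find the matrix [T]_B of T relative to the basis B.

[[-3, -3], [-2, -3]]

Let P have columns g1, g2. Then [T]_B = P^(-1) A P.
Here det P = 1, so P^(-1) is integer; computing A P first and then P^(-1)(A P) gives [[-3, -3], [-2, -3]].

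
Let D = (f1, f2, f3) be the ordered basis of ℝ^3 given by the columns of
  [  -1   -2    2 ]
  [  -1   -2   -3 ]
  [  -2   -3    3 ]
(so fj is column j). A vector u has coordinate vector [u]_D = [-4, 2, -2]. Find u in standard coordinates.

[-4, 6, -4]

The coordinates say u = -4f1 + 2f2 - 2f3; adding the scaled basis vectors gives [-4, 6, -4].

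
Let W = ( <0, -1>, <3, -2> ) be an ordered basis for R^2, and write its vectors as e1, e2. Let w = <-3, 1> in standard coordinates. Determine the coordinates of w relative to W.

[w]_W is the unique c with M c = w, where M has columns e1, e2.
System: 0c_1 + 3c_2 = -3, -c_1 - 2c_2 = 1; solving gives c_1 = 1, c_2 = -1.
Check: e1 - e2 = <-3, 1>.

<1, -1>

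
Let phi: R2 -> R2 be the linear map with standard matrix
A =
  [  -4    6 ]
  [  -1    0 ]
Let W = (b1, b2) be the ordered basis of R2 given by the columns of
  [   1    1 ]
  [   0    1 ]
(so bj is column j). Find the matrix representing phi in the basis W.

Let P have columns b1, b2. Then [phi]_W = P^(-1) A P.
Here det P = 1, so P^(-1) is integer; computing A P first and then P^(-1)(A P) gives [[-3, 3], [-1, -1]].

[[-3, 3], [-1, -1]]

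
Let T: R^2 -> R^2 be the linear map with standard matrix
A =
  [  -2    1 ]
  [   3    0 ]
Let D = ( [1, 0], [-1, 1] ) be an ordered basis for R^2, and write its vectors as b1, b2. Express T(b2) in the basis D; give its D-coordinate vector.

[0, -3]

Column 2 of [T]_D is the D-coordinate vector of T(b2).
In standard coordinates T(b2) = A b2 = [3, -3].
Converting to D: [3, -3] = 0·b1 - 3b2, so the coordinate vector is [0, -3].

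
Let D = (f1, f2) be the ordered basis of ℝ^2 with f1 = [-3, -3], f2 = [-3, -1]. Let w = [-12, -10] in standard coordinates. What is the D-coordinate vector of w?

[w]_D is the unique c with M c = w, where M has columns f1, f2.
System: -3c_1 - 3c_2 = -12, -3c_1 - c_2 = -10; solving gives c_1 = 3, c_2 = 1.
Check: 3f1 + f2 = [-12, -10].

[3, 1]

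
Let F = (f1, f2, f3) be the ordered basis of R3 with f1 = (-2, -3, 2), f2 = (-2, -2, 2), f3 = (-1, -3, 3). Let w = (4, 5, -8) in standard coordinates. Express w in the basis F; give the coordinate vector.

Write w = c_1 f1 + ... + c_3 f3 and solve for the c_i.
Row-reducing the augmented matrix [M | w] gives c = (3, -4, -2).
Check: 3f1 - 4f2 - 2f3 = (4, 5, -8).

(3, -4, -2)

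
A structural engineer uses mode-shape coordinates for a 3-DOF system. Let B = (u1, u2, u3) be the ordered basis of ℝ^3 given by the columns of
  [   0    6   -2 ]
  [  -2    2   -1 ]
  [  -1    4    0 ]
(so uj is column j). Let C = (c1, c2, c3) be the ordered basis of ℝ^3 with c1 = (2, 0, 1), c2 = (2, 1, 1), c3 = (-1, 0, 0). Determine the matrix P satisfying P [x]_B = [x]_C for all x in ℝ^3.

[[1, 2, 1], [-2, 2, -1], [-2, 2, 2]]

Let M have columns uj and N have columns cj. Then for every x, N [x]_C = x = M [x]_B, so P = N^(-1) M.
Since det N = 1, N^(-1) has integer entries; multiplying gives P = [[1, 2, 1], [-2, 2, -1], [-2, 2, 2]].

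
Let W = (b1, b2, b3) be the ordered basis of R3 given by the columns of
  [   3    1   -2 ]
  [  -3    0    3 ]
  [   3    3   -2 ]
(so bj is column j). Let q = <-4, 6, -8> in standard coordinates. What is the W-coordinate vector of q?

Write q = c_1 b1 + ... + c_3 b3 and solve for the c_i.
Solving this 3x3 system gives c = (2, -2, 4).
Check: 2b1 - 2b2 + 4b3 = <-4, 6, -8>.

<2, -2, 4>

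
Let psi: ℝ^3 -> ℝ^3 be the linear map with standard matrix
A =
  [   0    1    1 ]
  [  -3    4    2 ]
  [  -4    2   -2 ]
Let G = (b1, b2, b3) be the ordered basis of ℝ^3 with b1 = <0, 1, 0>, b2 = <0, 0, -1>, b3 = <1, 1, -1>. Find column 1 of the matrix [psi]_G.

Column 1 of [psi]_G is the G-coordinate vector of psi(b1).
In standard coordinates psi(b1) = A b1 = <1, 4, 2>.
Converting to G: <1, 4, 2> = 3b1 - 3b2 + b3, so the coordinate vector is <3, -3, 1>.

<3, -3, 1>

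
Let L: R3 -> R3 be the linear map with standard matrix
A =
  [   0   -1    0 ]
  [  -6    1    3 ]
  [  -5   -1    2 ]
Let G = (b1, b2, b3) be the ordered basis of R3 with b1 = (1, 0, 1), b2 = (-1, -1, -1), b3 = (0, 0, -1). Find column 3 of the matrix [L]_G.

Column 3 of [L]_G is the G-coordinate vector of L(b3).
In standard coordinates L(b3) = A b3 = (0, -3, -2).
Converting to G: (0, -3, -2) = 3b1 + 3b2 + 2b3, so the coordinate vector is (3, 3, 2).

(3, 3, 2)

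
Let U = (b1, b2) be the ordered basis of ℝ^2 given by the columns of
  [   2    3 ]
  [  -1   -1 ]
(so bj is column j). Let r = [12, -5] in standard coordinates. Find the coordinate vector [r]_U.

We seek scalars with c_1 b1 + c_2 b2 = r; equivalently solve M c = r where the columns of M are b1, b2.
System: 2c_1 + 3c_2 = 12, -c_1 - c_2 = -5; solving gives c_1 = 3, c_2 = 2.
Check: 3b1 + 2b2 = [12, -5].

[3, 2]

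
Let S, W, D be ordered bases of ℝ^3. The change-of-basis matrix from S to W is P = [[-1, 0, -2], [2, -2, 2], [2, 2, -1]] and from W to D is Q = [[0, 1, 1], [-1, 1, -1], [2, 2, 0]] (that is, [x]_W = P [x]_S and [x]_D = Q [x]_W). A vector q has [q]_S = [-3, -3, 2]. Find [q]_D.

Apply P to get W-coordinates [-1, 4, -14], then Q to get D-coordinates.
The result is [q]_D = [-10, 19, 6].

[-10, 19, 6]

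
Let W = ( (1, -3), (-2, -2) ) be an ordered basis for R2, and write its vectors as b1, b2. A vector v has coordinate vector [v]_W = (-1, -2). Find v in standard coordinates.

v = M [v]_W, where M has columns b1, b2.
Carrying out the matrix-vector product, v = (3, 7).

(3, 7)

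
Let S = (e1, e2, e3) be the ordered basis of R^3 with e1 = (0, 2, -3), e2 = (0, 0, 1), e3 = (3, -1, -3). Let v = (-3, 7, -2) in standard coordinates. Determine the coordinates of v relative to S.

(3, 4, -1)

We seek scalars with c_1 e1 + ... + c_3 e3 = v; equivalently solve M c = v where the columns of M are e1, ..., e3.
Row-reducing the augmented matrix [M | v] gives c = (3, 4, -1).
Check: 3e1 + 4e2 - e3 = (-3, 7, -2).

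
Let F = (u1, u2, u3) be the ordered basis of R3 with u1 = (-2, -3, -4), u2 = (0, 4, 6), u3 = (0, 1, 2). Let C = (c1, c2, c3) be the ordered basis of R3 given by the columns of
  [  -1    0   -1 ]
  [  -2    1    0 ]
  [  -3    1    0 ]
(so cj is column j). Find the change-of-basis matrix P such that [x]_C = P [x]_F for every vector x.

Take x = uj: its F-coordinates are the j-th standard unit vector, so P e_j — column j of P — equals [uj]_C.
u1 = c1 - c2 + c3, giving column 1 = (1, -1, 1); repeating for each j gives P = [[1, -2, -1], [-1, 0, -1], [1, 2, 1]].

[[1, -2, -1], [-1, 0, -1], [1, 2, 1]]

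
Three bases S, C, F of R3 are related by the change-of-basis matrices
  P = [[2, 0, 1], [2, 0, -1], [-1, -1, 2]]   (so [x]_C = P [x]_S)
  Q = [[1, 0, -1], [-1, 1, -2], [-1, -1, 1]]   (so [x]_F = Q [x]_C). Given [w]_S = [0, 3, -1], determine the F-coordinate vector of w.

First [w]_C = P [w]_S = [-1, 1, -5].
Then [w]_F = Q [w]_C = [4, 12, -5].

[4, 12, -5]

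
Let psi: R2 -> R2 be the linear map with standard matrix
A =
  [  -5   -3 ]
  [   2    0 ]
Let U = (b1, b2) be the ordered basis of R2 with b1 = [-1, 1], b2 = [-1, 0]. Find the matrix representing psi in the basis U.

Let P have columns b1, b2. Then [psi]_U = P^(-1) A P.
Here det P = 1, so P^(-1) is integer; computing A P first and then P^(-1)(A P) gives [[-2, -2], [0, -3]].

[[-2, -2], [0, -3]]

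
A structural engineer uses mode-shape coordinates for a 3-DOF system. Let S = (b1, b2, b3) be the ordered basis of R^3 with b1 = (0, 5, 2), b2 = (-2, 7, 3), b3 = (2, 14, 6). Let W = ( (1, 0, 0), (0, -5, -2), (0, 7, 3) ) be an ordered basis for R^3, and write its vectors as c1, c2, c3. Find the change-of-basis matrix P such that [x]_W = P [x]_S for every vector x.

Column j of P is [bj]_W, since P maps S-coordinates to W-coordinates.
Expressing b1 in W: b1 = 0·c1 - c2 + 0·c3, so column 1 of P is (0, -1, 0).
Doing the same for each bj gives P = [[0, -2, 2], [-1, 0, 0], [0, 1, 2]].

[[0, -2, 2], [-1, 0, 0], [0, 1, 2]]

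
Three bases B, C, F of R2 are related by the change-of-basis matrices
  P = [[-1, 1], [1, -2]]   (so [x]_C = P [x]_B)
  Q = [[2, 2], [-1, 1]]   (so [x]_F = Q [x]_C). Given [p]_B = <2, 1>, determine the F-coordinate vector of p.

Composing the changes, [p]_F = Q P [p]_B.
Q P = [[0, -2], [2, -3]]; applying this to <2, 1> gives <-2, 1>.

<-2, 1>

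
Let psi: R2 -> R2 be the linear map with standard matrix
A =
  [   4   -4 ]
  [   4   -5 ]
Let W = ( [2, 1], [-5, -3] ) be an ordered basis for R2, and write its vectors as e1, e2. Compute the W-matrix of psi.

[[-3, 1], [-2, 2]]

The j-th column of [psi]_W is [psi(ej)]_W.
psi(e1) = A e1 = [4, 3] = -3e1 - 2e2, so column 1 is [-3, -2].
Repeating for e2 and assembling the columns gives [[-3, 1], [-2, 2]].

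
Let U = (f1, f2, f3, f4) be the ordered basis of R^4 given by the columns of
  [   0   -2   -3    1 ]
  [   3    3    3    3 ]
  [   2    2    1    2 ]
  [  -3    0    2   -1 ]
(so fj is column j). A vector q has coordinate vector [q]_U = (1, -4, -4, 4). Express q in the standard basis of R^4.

q = M [q]_U, where M has columns f1, ..., f4.
Carrying out the matrix-vector product, q = (24, -9, -2, -15).

(24, -9, -2, -15)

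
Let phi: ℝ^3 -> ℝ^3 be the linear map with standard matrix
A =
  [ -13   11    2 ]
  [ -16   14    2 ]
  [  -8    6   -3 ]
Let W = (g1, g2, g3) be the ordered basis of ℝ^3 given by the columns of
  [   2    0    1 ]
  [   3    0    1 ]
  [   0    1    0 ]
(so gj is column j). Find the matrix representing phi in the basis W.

Let P have columns g1, ..., g3. Then [phi]_W = P^(-1) A P.
Here det P = 1, so P^(-1) is integer; computing A P first and then P^(-1)(A P) gives [[3, 0, 0], [2, -3, -2], [1, 2, -2]].

[[3, 0, 0], [2, -3, -2], [1, 2, -2]]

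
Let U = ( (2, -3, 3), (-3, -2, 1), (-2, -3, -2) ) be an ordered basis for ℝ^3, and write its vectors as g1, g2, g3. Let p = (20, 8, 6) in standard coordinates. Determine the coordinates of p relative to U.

[p]_U is the unique c with M c = p, where M has columns g1, ..., g3.
Gaussian elimination on [M | p] yields c = (2, -4, -2).
Check: 2g1 - 4g2 - 2g3 = (20, 8, 6).

(2, -4, -2)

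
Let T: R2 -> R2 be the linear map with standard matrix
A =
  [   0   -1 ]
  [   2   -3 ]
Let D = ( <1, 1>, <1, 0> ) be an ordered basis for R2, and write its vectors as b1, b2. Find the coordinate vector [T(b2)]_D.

<2, -2>

Compute T(b2) = A b2 = <0, 2> in standard coordinates.
Then write this in D-coordinates: solve for y in y_1 b1 + y_2 b2 = <0, 2>.
This gives y = <2, -2>, which is column 2 of [T]_D.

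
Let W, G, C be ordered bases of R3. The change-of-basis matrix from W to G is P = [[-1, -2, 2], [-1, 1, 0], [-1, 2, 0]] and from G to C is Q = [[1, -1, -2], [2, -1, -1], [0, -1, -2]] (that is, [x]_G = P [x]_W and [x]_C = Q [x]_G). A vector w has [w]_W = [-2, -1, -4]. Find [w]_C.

[-5, -9, -1]

Composing the changes, [w]_C = Q P [w]_W.
Q P = [[2, -7, 2], [0, -7, 4], [3, -5, 0]]; applying this to [-2, -1, -4] gives [-5, -9, -1].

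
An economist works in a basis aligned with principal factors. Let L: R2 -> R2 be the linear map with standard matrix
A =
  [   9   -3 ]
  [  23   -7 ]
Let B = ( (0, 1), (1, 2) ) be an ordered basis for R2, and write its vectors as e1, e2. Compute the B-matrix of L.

[[-1, 3], [-3, 3]]

The j-th column of [L]_B is [L(ej)]_B.
L(e1) = A e1 = (-3, -7) = -e1 - 3e2, so column 1 is (-1, -3).
Repeating for e2 and assembling the columns gives [[-1, 3], [-3, 3]].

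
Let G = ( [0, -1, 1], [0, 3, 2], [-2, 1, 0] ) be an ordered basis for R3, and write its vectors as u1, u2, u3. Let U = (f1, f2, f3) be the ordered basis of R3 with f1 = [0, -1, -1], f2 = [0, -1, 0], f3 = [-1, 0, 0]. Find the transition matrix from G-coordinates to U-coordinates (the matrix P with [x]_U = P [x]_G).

Take x = uj: its G-coordinates are the j-th standard unit vector, so P e_j — column j of P — equals [uj]_U.
u1 = -f1 + 2f2 + 0·f3, giving column 1 = [-1, 2, 0]; repeating for each j gives P = [[-1, -2, 0], [2, -1, -1], [0, 0, 2]].

[[-1, -2, 0], [2, -1, -1], [0, 0, 2]]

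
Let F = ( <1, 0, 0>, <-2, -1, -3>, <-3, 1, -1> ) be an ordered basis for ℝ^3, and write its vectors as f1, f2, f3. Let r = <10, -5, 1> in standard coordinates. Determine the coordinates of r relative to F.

<0, 1, -4>

[r]_F is the unique c with M c = r, where M has columns f1, ..., f3.
Solving this 3x3 system gives c = (0, 1, -4).
Check: 0·f1 + f2 - 4f3 = <10, -5, 1>.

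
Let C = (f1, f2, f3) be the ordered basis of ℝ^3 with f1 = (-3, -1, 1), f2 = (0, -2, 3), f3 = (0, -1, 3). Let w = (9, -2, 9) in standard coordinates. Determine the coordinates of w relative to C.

[w]_C is the unique c with M c = w, where M has columns f1, ..., f3.
Row-reducing the augmented matrix [M | w] gives c = (-3, 1, 3).
Check: -3f1 + f2 + 3f3 = (9, -2, 9).

(-3, 1, 3)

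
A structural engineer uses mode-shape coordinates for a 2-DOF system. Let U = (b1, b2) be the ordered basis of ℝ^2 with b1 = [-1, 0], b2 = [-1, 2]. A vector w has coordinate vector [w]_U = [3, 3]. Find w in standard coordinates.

The coordinates say w = 3b1 + 3b2; adding the scaled basis vectors gives [-6, 6].

[-6, 6]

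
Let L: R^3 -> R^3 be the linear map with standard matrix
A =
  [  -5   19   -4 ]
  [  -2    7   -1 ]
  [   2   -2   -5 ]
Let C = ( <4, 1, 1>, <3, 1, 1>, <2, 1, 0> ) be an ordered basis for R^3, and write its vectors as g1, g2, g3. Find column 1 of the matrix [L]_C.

Compute L(g1) = A g1 = <-5, -2, 1> in standard coordinates.
Then write this in C-coordinates: solve for y in y_1 g1 + ... + y_3 g3 = <-5, -2, 1>.
This gives y = <-2, 3, -3>, which is column 1 of [L]_C.

<-2, 3, -3>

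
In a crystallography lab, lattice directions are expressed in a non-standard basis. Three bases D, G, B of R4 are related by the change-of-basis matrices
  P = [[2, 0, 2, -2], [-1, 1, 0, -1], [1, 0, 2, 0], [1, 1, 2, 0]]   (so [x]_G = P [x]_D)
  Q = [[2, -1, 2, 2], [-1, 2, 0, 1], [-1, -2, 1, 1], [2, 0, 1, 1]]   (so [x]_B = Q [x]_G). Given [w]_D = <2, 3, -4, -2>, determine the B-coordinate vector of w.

<-21, 3, -15, -9>

First [w]_G = P [w]_D = <0, 3, -6, -3>.
Then [w]_B = Q [w]_G = <-21, 3, -15, -9>.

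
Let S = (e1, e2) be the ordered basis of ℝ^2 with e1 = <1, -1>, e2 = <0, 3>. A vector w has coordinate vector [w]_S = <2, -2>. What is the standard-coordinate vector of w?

<2, -8>

By definition w = 2e1 - 2e2.
Summing componentwise gives <2, -8>.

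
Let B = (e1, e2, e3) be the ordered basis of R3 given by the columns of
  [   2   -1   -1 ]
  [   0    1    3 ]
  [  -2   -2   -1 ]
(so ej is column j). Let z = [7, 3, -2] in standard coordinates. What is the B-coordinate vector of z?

[3, -3, 2]

[z]_B is the unique c with M c = z, where M has columns e1, ..., e3.
Solving this 3x3 system gives c = (3, -3, 2).
Check: 3e1 - 3e2 + 2e3 = [7, 3, -2].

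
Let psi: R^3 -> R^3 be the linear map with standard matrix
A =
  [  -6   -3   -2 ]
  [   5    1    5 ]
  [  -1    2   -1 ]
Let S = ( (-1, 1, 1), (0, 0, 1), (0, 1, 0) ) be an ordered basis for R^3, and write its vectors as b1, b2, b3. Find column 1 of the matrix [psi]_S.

Compute psi(b1) = A b1 = (1, 1, 2) in standard coordinates.
Then write this in S-coordinates: solve for y in y_1 b1 + ... + y_3 b3 = (1, 1, 2).
This gives y = (-1, 3, 2), which is column 1 of [psi]_S.

(-1, 3, 2)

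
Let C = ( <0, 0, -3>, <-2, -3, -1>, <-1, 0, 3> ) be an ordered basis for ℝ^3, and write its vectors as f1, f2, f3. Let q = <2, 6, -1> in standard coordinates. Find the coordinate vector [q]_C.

<3, -2, 2>

Write q = c_1 f1 + ... + c_3 f3 and solve for the c_i.
Row-reducing the augmented matrix [M | q] gives c = (3, -2, 2).
Check: 3f1 - 2f2 + 2f3 = <2, 6, -1>.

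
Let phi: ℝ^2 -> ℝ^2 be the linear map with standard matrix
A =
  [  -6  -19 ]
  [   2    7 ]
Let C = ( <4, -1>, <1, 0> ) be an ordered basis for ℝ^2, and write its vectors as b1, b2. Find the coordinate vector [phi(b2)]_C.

Compute phi(b2) = A b2 = <-6, 2> in standard coordinates.
Then write this in C-coordinates: solve for y in y_1 b1 + y_2 b2 = <-6, 2>.
This gives y = <-2, 2>, which is column 2 of [phi]_C.

<-2, 2>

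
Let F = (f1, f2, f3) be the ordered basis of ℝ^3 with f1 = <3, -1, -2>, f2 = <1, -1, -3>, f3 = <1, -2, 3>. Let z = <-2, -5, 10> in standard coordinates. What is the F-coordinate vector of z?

We seek scalars with c_1 f1 + ... + c_3 f3 = z; equivalently solve M c = z where the columns of M are f1, ..., f3.
Gaussian elimination on [M | z] yields c = (-2, 1, 3).
Check: -2f1 + f2 + 3f3 = <-2, -5, 10>.

<-2, 1, 3>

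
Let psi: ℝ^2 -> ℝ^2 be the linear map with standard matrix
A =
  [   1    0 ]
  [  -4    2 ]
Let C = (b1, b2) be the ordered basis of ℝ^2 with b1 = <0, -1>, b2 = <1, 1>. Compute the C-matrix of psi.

Let P have columns b1, b2. Then [psi]_C = P^(-1) A P.
Here det P = 1, so P^(-1) is integer; computing A P first and then P^(-1)(A P) gives [[2, 3], [0, 1]].

[[2, 3], [0, 1]]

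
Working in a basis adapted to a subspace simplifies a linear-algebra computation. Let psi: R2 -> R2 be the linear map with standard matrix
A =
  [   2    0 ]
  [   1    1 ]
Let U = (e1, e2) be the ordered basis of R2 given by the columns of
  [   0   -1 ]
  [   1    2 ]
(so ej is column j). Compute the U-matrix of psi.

Let P have columns e1, e2. Then [psi]_U = P^(-1) A P.
Here det P = 1, so P^(-1) is integer; computing A P first and then P^(-1)(A P) gives [[1, -3], [0, 2]].

[[1, -3], [0, 2]]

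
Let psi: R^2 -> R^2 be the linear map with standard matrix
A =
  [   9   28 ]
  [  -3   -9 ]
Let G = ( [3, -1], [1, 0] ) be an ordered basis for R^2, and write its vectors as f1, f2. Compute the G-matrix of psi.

With P the matrix whose columns are f1, f2, [psi]_G = P^(-1) A P.
Column by column: psi(f1) = A f1 = [-1, 0]; its G-coordinates [0, -1] give column 1.
Continuing for each basis vector yields [psi]_G = [[0, 3], [-1, 0]].

[[0, 3], [-1, 0]]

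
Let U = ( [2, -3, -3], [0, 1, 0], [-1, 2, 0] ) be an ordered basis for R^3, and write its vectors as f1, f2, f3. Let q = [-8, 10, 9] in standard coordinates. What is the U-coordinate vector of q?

[-3, -3, 2]

Write q = c_1 f1 + ... + c_3 f3 and solve for the c_i.
Row-reducing the augmented matrix [M | q] gives c = (-3, -3, 2).
Check: -3f1 - 3f2 + 2f3 = [-8, 10, 9].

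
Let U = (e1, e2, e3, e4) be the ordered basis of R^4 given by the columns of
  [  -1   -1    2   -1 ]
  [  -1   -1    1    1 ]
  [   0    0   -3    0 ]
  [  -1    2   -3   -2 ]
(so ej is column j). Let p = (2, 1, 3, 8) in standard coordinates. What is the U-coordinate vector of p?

(-3, 0, -1, -1)

Write p = c_1 e1 + ... + c_4 e4 and solve for the c_i.
Row-reducing the augmented matrix [M | p] gives c = (-3, 0, -1, -1).
Check: -3e1 + 0·e2 - e3 - e4 = (2, 1, 3, 8).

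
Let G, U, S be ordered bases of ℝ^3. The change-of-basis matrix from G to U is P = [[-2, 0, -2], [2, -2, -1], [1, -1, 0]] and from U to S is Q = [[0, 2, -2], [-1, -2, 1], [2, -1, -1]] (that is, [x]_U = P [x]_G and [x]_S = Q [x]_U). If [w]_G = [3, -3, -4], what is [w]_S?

Apply P to get U-coordinates [2, 16, 6], then Q to get S-coordinates.
The result is [w]_S = [20, -28, -18].

[20, -28, -18]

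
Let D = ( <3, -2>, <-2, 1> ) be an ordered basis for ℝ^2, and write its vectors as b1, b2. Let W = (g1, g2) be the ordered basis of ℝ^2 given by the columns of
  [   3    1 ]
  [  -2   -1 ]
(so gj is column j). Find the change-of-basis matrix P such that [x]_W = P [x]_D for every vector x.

Take x = bj: its D-coordinates are the j-th standard unit vector, so P e_j — column j of P — equals [bj]_W.
b1 = g1 + 0·g2, giving column 1 = <1, 0>; repeating for each j gives P = [[1, -1], [0, 1]].

[[1, -1], [0, 1]]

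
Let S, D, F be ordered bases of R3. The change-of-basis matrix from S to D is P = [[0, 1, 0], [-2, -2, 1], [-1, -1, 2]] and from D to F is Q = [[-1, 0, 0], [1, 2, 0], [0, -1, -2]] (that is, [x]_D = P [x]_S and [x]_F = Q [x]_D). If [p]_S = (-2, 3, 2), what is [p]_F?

Apply P to get D-coordinates (3, 0, 3), then Q to get F-coordinates.
The result is [p]_F = (-3, 3, -6).

(-3, 3, -6)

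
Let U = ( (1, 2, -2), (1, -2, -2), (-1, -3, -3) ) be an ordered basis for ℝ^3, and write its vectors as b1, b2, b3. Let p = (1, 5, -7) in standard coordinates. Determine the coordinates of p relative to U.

Write p = c_1 b1 + ... + c_3 b3 and solve for the c_i.
Row-reducing the augmented matrix [M | p] gives c = (3, -1, 1).
Check: 3b1 - b2 + b3 = (1, 5, -7).

(3, -1, 1)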